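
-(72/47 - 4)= 2.47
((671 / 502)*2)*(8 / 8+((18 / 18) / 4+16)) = 46299 / 1004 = 46.11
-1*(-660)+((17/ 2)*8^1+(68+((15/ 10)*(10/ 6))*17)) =1677/ 2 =838.50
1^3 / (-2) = -0.50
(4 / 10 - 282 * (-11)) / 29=15512 / 145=106.98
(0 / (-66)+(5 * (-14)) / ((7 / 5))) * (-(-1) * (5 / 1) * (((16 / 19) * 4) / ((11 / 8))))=-612.44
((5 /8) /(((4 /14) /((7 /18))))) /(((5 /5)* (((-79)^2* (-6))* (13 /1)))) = -245 /140197824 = -0.00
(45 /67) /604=0.00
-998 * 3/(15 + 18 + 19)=-1497/26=-57.58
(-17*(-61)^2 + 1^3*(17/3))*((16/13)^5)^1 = -198971490304/1113879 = -178629.36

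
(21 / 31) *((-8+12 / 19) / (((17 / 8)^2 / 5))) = -940800 / 170221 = -5.53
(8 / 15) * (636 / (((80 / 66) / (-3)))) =-20988 / 25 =-839.52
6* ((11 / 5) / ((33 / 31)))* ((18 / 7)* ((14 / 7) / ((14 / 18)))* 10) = 819.92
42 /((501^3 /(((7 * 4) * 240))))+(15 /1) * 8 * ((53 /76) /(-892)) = -10842304615 /118402024386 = -0.09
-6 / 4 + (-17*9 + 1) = -307 / 2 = -153.50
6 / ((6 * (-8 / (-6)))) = 3 / 4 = 0.75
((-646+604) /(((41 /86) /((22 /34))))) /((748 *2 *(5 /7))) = -6321 /118490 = -0.05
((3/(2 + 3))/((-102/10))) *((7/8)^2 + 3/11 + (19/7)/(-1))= 8259/83776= 0.10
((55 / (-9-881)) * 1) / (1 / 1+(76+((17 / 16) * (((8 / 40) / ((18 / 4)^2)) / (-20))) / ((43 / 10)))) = -766260 / 954758447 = -0.00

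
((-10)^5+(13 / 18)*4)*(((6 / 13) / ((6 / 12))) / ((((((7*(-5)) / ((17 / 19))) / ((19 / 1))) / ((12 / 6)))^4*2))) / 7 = -2405335310528 / 409670625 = -5871.39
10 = 10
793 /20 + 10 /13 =40.42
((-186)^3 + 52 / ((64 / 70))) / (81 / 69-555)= 1184003039 / 101904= 11618.81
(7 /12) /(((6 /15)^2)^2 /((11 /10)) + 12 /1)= 9625 /198384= 0.05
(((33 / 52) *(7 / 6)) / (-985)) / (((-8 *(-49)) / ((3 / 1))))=-33 / 5736640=-0.00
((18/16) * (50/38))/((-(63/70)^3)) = -3125/1539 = -2.03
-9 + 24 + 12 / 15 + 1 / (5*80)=15.80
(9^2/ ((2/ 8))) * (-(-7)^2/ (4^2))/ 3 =-1323/ 4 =-330.75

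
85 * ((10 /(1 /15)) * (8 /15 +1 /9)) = 8216.67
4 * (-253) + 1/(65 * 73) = -4801939/4745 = -1012.00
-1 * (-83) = 83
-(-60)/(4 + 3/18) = 72/5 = 14.40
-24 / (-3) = 8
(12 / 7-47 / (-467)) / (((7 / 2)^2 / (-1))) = -23732 / 160181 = -0.15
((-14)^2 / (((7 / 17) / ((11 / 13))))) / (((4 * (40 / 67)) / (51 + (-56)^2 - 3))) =34905794 / 65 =537012.22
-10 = -10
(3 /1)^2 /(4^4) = 9 /256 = 0.04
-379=-379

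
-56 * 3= -168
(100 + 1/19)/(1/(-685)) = -1302185/19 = -68536.05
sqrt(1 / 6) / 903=sqrt(6) / 5418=0.00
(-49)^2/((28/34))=5831/2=2915.50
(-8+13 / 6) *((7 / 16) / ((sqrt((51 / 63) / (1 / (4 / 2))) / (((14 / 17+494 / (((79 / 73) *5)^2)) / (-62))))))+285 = 191660609 *sqrt(714) / 8946099040+285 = 285.57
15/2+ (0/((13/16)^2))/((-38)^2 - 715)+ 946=1907/2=953.50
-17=-17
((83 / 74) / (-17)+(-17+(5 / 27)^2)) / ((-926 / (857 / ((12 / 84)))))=93701086549 / 849217932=110.34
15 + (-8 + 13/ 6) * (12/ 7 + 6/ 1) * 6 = -255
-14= -14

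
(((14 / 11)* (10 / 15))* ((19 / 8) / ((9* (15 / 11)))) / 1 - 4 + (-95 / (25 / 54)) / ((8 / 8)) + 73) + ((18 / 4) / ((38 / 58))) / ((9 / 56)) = -1435871 / 15390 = -93.30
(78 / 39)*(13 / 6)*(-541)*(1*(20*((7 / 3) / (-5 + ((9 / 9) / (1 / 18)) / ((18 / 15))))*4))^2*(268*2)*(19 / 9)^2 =-4267648706048 / 2187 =-1951371150.46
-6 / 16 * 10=-15 / 4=-3.75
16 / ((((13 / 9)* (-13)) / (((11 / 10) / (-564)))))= 66 / 39715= 0.00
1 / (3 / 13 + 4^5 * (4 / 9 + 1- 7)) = -117 / 665573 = -0.00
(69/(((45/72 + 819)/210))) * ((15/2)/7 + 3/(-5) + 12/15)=147384/6557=22.48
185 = 185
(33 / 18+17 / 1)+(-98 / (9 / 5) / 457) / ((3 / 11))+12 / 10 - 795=-95677037 / 123390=-775.40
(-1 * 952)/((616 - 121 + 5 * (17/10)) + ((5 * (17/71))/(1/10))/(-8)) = -38624/20367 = -1.90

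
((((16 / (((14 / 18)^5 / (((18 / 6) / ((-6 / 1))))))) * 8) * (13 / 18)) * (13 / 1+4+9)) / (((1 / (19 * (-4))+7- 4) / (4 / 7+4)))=-172583903232 / 26706323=-6462.29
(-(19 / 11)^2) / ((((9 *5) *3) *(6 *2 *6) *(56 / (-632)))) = 0.00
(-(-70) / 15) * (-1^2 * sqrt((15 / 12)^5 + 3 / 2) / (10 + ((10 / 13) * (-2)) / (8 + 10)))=-273 * sqrt(4661) / 18560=-1.00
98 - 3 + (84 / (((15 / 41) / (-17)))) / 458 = 86.48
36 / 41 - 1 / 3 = 67 / 123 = 0.54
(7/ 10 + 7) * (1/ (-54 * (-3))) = 77/ 1620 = 0.05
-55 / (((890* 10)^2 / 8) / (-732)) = 4026 / 990125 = 0.00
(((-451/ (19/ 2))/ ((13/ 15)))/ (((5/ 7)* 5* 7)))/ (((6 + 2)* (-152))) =1353/ 750880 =0.00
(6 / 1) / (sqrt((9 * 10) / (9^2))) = 9 * sqrt(10) / 5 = 5.69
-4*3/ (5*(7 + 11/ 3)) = -9/ 40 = -0.22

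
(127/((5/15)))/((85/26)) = 116.54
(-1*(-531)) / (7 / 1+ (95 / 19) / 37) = 6549 / 88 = 74.42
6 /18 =0.33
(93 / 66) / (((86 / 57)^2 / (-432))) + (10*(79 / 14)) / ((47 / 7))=-247590917 / 955933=-259.00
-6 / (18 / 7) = -7 / 3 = -2.33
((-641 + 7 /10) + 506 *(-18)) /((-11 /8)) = 389932 /55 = 7089.67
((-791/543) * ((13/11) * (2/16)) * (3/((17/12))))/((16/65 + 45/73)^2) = -0.61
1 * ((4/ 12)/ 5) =1/ 15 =0.07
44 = 44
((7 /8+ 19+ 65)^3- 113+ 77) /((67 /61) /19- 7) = -362799923713 /4119552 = -88067.81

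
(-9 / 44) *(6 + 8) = -2.86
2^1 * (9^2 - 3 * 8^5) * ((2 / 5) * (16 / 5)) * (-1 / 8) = 785784 / 25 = 31431.36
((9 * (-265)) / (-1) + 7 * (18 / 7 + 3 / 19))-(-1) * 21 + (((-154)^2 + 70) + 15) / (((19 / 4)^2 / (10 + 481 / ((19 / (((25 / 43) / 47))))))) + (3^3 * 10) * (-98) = -182363799963 / 13862039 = -13155.63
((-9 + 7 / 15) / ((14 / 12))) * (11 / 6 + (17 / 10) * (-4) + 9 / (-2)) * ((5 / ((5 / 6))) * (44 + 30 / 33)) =35915776 / 1925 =18657.55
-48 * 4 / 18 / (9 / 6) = -64 / 9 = -7.11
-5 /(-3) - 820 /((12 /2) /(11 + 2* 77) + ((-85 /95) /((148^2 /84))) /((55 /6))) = -7038061735 /308919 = -22782.87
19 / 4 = 4.75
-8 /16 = -1 /2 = -0.50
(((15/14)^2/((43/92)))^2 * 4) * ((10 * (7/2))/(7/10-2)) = -5356125000/8244691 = -649.65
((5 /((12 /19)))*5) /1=475 /12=39.58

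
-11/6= -1.83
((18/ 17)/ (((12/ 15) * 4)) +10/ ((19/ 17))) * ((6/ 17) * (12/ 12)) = 71925/ 21964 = 3.27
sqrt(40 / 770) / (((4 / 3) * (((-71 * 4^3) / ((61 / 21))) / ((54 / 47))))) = -1647 * sqrt(77) / 115113152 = -0.00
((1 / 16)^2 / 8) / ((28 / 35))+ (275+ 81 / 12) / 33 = 2308261 / 270336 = 8.54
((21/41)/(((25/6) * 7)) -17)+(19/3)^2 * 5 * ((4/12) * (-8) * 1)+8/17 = -259385413/470475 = -551.33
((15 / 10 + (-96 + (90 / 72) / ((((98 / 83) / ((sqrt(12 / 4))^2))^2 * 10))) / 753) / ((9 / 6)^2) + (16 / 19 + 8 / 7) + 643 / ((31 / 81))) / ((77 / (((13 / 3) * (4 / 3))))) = 559064236400891 / 4427788990086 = 126.26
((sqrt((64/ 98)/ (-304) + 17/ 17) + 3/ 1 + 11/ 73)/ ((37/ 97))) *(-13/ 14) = -145015/ 18907 - 1261 *sqrt(17651)/ 68894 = -10.10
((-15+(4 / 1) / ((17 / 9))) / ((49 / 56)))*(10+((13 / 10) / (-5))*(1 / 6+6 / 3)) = -413326 / 2975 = -138.93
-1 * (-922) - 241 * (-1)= 1163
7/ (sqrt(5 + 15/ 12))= 2.80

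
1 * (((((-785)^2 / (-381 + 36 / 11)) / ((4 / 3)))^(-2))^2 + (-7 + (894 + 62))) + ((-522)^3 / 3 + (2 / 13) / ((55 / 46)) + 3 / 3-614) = -2081989356096210179818204994958852 / 43912820199210221163458125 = -47411879.87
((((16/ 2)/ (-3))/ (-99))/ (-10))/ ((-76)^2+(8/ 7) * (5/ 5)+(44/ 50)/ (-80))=-5600/ 12010657131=-0.00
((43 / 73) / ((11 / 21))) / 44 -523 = -18477733 / 35332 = -522.97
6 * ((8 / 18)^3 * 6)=256 / 81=3.16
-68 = -68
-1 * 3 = -3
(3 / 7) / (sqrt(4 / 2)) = 3 * sqrt(2) / 14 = 0.30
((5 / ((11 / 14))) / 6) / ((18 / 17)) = 595 / 594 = 1.00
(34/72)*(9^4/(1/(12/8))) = 4647.38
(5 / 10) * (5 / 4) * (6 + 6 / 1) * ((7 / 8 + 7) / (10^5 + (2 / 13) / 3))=0.00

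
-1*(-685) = 685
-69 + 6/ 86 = -2964/ 43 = -68.93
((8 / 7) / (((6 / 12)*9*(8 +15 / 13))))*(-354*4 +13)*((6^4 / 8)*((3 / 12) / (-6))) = 218868 / 833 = 262.75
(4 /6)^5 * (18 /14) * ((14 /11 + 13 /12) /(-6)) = -1244 /18711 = -0.07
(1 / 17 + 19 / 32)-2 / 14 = 1941 / 3808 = 0.51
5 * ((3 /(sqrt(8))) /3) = 5 * sqrt(2) /4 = 1.77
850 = 850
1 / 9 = 0.11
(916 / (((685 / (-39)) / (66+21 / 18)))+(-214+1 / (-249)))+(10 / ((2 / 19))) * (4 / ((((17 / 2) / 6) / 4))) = -7666344161 / 2899605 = -2643.93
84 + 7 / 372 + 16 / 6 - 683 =-73943 / 124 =-596.31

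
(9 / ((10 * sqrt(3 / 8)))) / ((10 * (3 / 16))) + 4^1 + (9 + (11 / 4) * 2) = 8 * sqrt(6) / 25 + 37 / 2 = 19.28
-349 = -349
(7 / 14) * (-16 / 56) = -1 / 7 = -0.14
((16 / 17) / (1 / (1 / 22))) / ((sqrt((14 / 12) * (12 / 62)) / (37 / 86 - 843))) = -289844 * sqrt(217) / 56287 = -75.86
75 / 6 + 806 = 1637 / 2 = 818.50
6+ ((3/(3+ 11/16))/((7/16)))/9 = 7690/1239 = 6.21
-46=-46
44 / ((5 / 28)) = 1232 / 5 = 246.40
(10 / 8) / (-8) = -5 / 32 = -0.16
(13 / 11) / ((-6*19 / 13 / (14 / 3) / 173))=-204659 / 1881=-108.80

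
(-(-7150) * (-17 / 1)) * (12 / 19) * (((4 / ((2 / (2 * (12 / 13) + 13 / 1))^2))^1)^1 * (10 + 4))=-58510729200 / 247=-236885543.32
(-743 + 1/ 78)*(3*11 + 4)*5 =-10721305/ 78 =-137452.63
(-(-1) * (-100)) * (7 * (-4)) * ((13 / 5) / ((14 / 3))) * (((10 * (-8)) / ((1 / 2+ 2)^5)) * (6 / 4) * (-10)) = 479232 / 25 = 19169.28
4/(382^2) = 1/36481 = 0.00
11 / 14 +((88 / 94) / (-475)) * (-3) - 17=-5065927 / 312550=-16.21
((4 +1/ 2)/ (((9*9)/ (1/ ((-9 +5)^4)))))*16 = 1/ 288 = 0.00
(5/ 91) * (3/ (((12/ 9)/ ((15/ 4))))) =675/ 1456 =0.46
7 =7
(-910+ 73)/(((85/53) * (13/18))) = -798498/1105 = -722.62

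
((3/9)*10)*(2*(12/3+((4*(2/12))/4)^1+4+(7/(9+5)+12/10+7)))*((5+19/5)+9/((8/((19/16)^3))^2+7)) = 5874368934908/5739803145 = 1023.44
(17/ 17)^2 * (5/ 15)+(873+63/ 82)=215029/ 246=874.10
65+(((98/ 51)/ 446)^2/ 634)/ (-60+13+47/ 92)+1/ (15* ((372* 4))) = 4038460947669076007/ 62130125601545040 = 65.00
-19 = -19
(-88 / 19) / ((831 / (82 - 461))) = 33352 / 15789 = 2.11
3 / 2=1.50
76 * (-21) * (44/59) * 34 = -2387616/59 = -40468.07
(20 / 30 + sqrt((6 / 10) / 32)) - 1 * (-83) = sqrt(30) / 40 + 251 / 3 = 83.80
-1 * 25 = -25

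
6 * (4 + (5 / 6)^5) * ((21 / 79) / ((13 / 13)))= 239603 / 34128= 7.02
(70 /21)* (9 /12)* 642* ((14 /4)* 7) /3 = 26215 /2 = 13107.50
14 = 14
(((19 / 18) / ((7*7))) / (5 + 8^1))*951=6023 / 3822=1.58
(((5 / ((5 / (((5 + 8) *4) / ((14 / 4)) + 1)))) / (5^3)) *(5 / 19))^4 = 151807041 / 122226844140625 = 0.00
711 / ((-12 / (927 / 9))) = -24411 / 4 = -6102.75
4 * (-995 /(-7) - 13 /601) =2391616 /4207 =568.48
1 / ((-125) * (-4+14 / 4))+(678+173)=106377 / 125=851.02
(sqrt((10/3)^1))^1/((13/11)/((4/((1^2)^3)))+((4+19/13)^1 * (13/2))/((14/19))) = 154 * sqrt(30)/22395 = 0.04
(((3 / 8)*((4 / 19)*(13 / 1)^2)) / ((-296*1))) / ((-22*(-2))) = -507 / 494912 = -0.00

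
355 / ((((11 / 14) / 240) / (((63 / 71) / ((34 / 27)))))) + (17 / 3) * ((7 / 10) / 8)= 3429238253 / 44880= 76409.05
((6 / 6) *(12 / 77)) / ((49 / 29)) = 348 / 3773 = 0.09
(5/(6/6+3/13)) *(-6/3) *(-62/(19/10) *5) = 50375/38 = 1325.66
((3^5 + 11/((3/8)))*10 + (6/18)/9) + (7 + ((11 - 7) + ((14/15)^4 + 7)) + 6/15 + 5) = 139093666/50625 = 2747.53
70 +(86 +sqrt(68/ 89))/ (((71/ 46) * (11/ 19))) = 1748 * sqrt(1513)/ 69509 +129834/ 781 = 167.22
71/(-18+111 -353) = -71/260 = -0.27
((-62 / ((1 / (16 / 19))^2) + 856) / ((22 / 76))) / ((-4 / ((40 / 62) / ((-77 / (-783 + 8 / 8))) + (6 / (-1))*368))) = 770214753632 / 498883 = 1543878.53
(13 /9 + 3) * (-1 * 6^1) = -80 /3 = -26.67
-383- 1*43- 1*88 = -514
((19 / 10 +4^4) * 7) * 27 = 487431 / 10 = 48743.10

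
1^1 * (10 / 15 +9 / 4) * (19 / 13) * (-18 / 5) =-399 / 26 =-15.35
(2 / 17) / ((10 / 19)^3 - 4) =-6859 / 224706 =-0.03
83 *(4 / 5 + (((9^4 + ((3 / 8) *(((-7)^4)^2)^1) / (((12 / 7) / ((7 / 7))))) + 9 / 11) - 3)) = 185172444979 / 1760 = 105211616.47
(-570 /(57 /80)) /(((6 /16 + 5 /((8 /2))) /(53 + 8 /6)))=-1043200 /39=-26748.72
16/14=8/7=1.14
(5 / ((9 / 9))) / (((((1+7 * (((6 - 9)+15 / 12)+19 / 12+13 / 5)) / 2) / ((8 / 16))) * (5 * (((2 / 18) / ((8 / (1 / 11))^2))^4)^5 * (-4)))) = -54855267621580673916343905577971564061789293931163102360392470560667914211426667710208377429688320 / 541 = -101396058450241541435016500000000000000000000000000000000000000000000000000000000000000000000000.00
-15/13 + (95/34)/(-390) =-3079/2652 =-1.16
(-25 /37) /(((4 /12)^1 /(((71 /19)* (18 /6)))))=-15975 /703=-22.72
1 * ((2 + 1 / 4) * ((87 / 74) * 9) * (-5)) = -35235 / 296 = -119.04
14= 14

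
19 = 19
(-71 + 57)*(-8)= 112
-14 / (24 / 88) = -154 / 3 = -51.33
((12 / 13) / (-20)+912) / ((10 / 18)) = 533493 / 325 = 1641.52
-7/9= -0.78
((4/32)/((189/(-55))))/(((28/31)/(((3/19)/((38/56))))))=-1705/181944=-0.01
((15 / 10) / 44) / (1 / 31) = 93 / 88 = 1.06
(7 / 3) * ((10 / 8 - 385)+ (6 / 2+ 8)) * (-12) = 10437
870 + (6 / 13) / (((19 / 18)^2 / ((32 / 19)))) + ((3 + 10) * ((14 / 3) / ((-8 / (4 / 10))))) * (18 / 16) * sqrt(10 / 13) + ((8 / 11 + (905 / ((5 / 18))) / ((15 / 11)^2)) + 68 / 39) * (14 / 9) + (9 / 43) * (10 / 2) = 3598.05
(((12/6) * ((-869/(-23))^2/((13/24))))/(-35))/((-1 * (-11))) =-3295248/240695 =-13.69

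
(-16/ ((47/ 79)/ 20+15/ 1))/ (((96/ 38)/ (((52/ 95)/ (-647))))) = 0.00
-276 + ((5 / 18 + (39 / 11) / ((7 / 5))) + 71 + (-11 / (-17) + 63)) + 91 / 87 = -93951233 / 683298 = -137.50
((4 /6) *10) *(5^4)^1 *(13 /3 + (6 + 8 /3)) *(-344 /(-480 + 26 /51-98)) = 237575000 /7363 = 32266.06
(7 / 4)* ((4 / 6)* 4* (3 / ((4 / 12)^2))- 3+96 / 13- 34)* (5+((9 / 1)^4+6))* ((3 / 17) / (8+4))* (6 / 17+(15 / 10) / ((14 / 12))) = 13579395 / 1156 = 11746.88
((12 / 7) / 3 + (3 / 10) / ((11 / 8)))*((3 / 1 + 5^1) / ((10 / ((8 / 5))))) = 9728 / 9625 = 1.01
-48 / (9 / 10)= -160 / 3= -53.33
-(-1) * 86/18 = 43/9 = 4.78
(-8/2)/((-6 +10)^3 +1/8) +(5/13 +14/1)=95515/6669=14.32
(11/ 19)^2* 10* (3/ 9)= 1.12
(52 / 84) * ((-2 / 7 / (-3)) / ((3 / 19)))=494 / 1323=0.37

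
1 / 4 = 0.25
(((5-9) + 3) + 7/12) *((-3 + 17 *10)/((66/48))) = -1670/33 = -50.61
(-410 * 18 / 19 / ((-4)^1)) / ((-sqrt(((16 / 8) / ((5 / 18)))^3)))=-1025 * sqrt(5) / 456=-5.03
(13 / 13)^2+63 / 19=82 / 19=4.32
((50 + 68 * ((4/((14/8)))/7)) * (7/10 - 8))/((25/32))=-4132384/6125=-674.67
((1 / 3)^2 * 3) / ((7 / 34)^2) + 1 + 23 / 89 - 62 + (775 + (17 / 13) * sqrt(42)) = 17 * sqrt(42) / 13 + 9447527 / 13083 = 730.60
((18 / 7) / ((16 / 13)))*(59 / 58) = 6903 / 3248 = 2.13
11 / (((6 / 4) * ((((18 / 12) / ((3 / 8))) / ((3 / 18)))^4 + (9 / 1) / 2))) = 0.00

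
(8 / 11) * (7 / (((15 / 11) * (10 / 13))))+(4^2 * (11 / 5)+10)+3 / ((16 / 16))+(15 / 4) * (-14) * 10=-35396 / 75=-471.95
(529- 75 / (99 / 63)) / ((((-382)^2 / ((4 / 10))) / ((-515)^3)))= -72311209225 / 401291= -180196.44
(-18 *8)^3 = -2985984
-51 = -51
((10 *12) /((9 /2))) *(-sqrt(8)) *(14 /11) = -2240 *sqrt(2) /33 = -96.00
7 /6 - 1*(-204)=1231 /6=205.17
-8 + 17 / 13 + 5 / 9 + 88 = 9578 / 117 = 81.86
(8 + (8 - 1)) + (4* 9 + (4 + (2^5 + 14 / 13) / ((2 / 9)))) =2650 / 13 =203.85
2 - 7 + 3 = -2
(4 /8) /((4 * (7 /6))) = 3 /28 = 0.11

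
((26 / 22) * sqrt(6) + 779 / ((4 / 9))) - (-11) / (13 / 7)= 13 * sqrt(6) / 11 + 91451 / 52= 1761.57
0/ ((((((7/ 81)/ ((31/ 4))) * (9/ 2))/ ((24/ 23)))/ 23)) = 0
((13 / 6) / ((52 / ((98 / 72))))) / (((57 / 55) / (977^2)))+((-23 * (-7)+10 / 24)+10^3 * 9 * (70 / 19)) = 4213365103 / 49248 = 85554.03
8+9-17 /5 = 68 /5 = 13.60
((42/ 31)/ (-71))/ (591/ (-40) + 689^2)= -240/ 5970448007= -0.00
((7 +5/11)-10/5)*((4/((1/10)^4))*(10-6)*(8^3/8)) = 614400000/11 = 55854545.45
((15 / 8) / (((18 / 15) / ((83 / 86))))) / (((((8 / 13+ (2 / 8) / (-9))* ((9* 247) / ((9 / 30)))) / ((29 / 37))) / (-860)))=-7221 / 30932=-0.23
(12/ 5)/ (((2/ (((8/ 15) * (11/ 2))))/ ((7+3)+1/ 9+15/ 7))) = 67936/ 1575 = 43.13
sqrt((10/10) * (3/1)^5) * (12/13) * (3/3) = 108 * sqrt(3)/13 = 14.39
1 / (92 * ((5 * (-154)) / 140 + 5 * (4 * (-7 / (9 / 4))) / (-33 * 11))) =-0.00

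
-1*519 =-519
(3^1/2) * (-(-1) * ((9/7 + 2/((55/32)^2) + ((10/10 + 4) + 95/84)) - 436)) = -641.86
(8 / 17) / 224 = 1 / 476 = 0.00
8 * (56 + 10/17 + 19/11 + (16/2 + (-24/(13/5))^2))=1212.18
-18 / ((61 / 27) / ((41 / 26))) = -9963 / 793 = -12.56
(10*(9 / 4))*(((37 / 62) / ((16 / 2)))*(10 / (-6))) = -2775 / 992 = -2.80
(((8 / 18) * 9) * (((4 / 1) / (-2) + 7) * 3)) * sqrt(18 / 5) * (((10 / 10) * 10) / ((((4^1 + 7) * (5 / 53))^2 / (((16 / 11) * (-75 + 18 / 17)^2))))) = 5112988002432 * sqrt(10) / 1923295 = 8406764.30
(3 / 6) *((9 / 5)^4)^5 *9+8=109420515010418609209 / 190734863281250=573678.63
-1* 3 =-3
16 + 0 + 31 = 47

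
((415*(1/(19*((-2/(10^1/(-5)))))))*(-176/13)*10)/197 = -730400/48659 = -15.01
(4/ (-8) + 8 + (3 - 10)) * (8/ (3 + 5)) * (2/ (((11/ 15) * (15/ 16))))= 16/ 11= 1.45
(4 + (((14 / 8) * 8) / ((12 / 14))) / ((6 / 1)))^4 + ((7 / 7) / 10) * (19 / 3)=2042.61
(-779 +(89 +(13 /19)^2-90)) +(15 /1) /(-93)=-8725546 /11191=-779.69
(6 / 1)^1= 6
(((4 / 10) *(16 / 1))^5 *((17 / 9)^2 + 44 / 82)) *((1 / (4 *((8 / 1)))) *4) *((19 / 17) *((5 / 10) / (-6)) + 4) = 11391632146432 / 529284375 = 21522.71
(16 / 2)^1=8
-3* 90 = -270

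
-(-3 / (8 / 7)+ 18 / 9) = 5 / 8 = 0.62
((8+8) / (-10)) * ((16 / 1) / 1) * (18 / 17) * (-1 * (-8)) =-18432 / 85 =-216.85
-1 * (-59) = 59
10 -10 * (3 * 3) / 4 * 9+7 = -371 / 2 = -185.50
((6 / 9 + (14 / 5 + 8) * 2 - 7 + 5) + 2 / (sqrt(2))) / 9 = sqrt(2) / 9 + 304 / 135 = 2.41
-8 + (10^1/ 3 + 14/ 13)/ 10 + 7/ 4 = -4531/ 780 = -5.81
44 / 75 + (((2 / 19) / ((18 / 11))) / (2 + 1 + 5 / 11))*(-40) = -12848 / 81225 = -0.16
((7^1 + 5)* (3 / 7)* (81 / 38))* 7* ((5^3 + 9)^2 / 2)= 13089924 / 19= 688943.37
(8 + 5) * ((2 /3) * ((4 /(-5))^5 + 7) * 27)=4879134 /3125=1561.32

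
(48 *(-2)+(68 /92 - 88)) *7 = -29505 /23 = -1282.83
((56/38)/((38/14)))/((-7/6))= -168/361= -0.47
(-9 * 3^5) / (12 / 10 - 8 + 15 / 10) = 412.64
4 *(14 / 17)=56 / 17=3.29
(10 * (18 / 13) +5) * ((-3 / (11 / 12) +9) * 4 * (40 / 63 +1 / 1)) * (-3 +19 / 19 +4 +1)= 302820 / 143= 2117.62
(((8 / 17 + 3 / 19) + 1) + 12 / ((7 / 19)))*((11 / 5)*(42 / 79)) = 5103516 / 127585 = 40.00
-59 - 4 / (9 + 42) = -3013 / 51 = -59.08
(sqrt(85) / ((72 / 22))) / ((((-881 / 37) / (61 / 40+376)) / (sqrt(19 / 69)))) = -6146107 * sqrt(111435) / 87536160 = -23.44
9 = 9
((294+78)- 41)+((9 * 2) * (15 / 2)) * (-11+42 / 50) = -5203 / 5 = -1040.60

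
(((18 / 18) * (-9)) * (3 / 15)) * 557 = -5013 / 5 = -1002.60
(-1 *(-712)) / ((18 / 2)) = 712 / 9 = 79.11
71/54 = 1.31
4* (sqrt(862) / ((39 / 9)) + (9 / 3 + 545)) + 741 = 12* sqrt(862) / 13 + 2933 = 2960.10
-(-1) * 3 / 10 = 3 / 10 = 0.30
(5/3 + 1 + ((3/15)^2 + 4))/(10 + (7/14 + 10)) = 1006/3075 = 0.33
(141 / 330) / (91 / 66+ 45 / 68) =4794 / 22895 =0.21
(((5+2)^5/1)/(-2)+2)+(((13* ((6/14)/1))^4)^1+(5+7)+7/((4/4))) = -35625883/4802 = -7418.97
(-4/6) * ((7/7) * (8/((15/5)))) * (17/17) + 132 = 1172/9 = 130.22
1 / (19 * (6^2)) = 1 / 684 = 0.00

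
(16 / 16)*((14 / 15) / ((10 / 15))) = 7 / 5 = 1.40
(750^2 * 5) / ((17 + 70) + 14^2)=2812500 / 283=9938.16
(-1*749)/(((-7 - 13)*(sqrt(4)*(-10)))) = -749/400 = -1.87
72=72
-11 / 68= -0.16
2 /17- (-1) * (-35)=-34.88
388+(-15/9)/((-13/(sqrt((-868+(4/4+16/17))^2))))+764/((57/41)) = 4402975/4199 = 1048.58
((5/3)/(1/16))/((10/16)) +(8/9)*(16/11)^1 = 4352/99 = 43.96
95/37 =2.57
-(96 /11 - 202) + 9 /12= 8537 /44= 194.02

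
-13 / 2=-6.50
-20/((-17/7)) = 140/17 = 8.24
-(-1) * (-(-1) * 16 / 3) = 16 / 3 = 5.33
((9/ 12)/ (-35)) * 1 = -3/ 140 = -0.02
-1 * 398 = -398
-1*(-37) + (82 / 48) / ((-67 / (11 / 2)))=118541 / 3216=36.86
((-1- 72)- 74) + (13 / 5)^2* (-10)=-1073 / 5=-214.60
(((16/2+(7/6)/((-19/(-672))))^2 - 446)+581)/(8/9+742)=8323479/2413646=3.45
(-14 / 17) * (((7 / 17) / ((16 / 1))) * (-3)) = 147 / 2312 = 0.06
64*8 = 512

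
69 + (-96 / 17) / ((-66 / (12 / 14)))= 90417 / 1309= 69.07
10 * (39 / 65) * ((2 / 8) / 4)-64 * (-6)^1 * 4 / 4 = 3075 / 8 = 384.38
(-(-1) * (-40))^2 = 1600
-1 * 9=-9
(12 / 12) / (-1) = -1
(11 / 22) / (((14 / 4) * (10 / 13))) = 13 / 70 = 0.19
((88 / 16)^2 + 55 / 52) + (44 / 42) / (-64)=273361 / 8736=31.29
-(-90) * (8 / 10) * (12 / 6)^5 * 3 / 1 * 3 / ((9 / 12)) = 27648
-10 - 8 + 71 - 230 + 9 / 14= -2469 / 14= -176.36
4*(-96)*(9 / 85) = -3456 / 85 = -40.66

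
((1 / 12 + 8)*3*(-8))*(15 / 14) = -1455 / 7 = -207.86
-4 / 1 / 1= -4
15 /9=5 /3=1.67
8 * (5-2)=24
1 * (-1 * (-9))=9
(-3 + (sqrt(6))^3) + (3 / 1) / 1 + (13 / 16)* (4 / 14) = 14.93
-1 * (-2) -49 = -47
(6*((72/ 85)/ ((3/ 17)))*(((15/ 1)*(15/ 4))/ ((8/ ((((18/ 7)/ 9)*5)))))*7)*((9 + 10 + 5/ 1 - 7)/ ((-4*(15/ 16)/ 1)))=-9180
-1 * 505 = -505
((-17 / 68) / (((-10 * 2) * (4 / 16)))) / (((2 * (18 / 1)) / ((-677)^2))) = 458329 / 720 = 636.57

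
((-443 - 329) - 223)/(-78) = 995/78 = 12.76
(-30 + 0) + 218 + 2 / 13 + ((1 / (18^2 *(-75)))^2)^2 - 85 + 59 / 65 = 104.06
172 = 172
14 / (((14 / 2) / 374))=748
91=91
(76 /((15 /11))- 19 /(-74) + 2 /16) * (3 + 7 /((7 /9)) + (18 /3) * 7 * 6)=2740661 /185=14814.38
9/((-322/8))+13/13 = 125/161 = 0.78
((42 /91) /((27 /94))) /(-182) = -94 /10647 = -0.01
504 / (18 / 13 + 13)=6552 / 187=35.04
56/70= 4/5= 0.80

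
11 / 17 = 0.65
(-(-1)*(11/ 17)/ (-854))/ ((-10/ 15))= 33/ 29036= 0.00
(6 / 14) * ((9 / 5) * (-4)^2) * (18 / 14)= 3888 / 245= 15.87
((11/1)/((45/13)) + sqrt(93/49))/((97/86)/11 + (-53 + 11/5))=-135278/2158191 - 4730* sqrt(93)/1678593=-0.09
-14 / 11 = -1.27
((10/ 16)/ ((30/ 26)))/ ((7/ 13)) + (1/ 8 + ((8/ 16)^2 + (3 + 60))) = 1352/ 21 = 64.38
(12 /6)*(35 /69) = 70 /69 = 1.01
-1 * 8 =-8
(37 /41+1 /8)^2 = 113569 /107584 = 1.06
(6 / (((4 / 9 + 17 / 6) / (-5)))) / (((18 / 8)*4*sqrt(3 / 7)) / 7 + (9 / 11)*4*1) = -181104 / 60475 + 10164*sqrt(21) / 60475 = -2.22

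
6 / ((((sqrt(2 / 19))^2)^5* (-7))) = -7428297 / 112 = -66324.08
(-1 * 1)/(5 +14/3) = -3/29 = -0.10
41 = 41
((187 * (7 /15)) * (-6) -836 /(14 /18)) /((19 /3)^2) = -503514 /12635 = -39.85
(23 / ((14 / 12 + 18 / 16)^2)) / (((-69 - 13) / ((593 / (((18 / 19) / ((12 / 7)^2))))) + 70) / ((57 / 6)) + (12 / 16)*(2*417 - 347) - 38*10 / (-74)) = 419733787392 / 36203633225375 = 0.01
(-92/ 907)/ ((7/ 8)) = -736/ 6349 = -0.12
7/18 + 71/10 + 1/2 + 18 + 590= 55439/90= 615.99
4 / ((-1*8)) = -1 / 2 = -0.50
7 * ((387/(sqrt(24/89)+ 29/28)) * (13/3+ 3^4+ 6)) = 130516008/409 - 2831808 * sqrt(534)/409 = 159113.31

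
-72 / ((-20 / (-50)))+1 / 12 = -2159 / 12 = -179.92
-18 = -18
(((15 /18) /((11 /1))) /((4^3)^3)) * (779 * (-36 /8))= -11685 /11534336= -0.00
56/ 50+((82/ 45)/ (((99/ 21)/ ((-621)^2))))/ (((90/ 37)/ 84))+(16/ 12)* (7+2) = 283120252/ 55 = 5147640.95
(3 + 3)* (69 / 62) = 6.68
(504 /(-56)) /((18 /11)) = -11 /2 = -5.50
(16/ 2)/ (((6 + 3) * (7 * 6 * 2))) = 2/ 189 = 0.01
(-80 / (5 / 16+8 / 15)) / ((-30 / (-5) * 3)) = -3200 / 609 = -5.25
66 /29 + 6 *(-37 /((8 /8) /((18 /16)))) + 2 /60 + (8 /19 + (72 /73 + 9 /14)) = -245.39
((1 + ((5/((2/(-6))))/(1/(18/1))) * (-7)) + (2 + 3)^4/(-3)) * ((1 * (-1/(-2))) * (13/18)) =16406/27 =607.63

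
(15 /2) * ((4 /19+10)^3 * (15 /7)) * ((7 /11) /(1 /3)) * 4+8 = 9857471992 /75449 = 130650.80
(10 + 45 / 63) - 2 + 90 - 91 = 7.71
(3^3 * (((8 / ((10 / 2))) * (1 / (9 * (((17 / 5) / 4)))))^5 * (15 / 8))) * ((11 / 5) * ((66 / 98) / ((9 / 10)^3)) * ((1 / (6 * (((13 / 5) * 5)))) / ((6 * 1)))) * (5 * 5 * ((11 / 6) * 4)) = 0.02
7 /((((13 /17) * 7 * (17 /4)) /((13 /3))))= 4 /3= 1.33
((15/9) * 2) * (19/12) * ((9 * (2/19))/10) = 1/2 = 0.50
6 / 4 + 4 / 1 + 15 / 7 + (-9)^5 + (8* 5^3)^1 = -812579 / 14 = -58041.36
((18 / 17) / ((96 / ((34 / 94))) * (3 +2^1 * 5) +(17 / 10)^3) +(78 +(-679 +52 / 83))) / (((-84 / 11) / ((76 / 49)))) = 611752943582759 / 5016766270047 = 121.94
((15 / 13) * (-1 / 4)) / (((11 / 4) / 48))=-720 / 143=-5.03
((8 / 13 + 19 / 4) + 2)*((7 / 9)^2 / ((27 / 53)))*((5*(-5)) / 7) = -3552325 / 113724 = -31.24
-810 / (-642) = 135 / 107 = 1.26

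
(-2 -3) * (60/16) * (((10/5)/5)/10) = -0.75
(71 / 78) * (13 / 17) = 0.70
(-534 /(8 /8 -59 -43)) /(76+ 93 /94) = 0.07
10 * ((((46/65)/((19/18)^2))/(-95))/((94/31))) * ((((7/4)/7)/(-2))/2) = 57753/41908490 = 0.00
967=967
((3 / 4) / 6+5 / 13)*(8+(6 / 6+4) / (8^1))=3657 / 832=4.40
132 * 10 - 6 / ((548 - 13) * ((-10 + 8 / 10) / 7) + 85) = 5711682 / 4327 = 1320.01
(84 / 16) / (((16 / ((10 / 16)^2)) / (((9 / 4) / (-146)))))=-4725 / 2392064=-0.00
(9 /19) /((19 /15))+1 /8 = 1441 /2888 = 0.50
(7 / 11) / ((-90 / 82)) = -287 / 495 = -0.58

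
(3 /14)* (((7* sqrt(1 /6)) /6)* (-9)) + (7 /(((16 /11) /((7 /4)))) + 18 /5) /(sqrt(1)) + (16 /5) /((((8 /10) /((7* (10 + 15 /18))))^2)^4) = 717548412498706620810286753 /34398535680 - 3* sqrt(6) /8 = 20859853430211672.00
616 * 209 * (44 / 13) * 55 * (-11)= -3427165280 / 13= -263628098.46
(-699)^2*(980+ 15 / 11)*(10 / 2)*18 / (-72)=-26372238975 / 44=-599369067.61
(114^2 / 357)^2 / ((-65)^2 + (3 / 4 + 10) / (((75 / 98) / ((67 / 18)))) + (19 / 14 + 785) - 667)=50668804800 / 168104286259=0.30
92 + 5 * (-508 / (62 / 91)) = -112718 / 31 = -3636.06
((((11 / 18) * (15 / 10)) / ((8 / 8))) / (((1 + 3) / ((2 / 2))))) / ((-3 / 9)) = -11 / 16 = -0.69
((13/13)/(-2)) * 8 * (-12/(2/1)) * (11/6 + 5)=164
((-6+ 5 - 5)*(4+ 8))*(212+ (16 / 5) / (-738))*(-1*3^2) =28161504 / 205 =137373.19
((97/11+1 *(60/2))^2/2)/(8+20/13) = 2370277/30008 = 78.99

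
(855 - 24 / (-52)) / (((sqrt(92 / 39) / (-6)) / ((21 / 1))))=-700623* sqrt(897) / 299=-70179.36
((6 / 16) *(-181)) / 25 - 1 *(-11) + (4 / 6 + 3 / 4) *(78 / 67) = 9.93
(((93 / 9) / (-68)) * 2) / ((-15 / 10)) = 31 / 153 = 0.20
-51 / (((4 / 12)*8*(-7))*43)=153 / 2408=0.06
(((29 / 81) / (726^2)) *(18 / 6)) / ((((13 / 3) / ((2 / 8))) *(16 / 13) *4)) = 29 / 1214383104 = 0.00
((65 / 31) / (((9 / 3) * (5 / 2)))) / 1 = 26 / 93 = 0.28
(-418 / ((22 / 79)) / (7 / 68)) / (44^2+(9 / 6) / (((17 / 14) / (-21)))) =-91324 / 11963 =-7.63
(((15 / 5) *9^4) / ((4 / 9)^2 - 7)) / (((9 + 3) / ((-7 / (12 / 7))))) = 8680203 / 8816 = 984.60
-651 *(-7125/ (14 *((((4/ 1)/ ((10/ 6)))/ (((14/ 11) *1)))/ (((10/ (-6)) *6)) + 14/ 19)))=2203228125/ 3646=604286.38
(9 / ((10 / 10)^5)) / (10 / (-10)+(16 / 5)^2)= 0.97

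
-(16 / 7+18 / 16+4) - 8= -863 / 56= -15.41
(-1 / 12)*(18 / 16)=-3 / 32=-0.09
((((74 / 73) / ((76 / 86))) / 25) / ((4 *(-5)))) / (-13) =1591 / 9015500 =0.00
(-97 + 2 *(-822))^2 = 3031081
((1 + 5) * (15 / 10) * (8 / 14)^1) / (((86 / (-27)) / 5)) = -2430 / 301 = -8.07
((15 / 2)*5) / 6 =25 / 4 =6.25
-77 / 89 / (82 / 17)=-1309 / 7298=-0.18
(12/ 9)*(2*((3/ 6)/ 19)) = 4/ 57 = 0.07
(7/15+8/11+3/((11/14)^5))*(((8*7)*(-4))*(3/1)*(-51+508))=-2772776193376/805255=-3443351.73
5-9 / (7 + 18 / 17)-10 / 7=2354 / 959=2.45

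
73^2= 5329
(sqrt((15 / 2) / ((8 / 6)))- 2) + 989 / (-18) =-1025 / 18 + 3 * sqrt(10) / 4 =-54.57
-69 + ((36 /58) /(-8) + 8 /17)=-135293 /1972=-68.61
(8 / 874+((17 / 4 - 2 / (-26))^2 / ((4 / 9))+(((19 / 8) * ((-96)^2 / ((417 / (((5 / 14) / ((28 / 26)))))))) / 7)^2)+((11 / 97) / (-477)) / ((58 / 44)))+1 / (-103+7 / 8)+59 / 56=49.36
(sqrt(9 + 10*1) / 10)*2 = sqrt(19) / 5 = 0.87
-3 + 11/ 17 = -40/ 17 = -2.35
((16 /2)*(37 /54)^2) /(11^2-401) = -1369 /102060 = -0.01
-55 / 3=-18.33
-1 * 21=-21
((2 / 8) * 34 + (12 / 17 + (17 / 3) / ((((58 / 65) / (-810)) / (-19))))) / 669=96376127 / 659634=146.11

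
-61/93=-0.66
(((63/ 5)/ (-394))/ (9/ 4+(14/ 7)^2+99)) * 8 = -1008/ 414685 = -0.00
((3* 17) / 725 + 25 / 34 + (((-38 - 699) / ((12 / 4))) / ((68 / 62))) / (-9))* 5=8550134 / 66555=128.47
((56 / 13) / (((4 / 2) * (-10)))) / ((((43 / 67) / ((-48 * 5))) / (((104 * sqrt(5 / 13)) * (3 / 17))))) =1080576 * sqrt(65) / 9503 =916.75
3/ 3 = 1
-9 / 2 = -4.50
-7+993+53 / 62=61185 / 62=986.85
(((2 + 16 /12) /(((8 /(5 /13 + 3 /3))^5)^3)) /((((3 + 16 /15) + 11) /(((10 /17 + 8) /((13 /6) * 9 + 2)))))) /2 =375751316072734425 /2269948370138362980169051799552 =0.00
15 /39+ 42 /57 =1.12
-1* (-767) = 767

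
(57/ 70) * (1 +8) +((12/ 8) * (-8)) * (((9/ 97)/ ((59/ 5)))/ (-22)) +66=323156649/ 4406710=73.33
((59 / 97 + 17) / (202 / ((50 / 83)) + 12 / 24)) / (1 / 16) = 0.84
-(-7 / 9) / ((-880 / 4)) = -7 / 1980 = -0.00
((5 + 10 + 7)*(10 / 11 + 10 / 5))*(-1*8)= -512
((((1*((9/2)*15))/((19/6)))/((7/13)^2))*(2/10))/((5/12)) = 164268/4655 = 35.29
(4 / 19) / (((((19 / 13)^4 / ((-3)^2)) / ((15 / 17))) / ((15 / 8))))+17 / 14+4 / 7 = 728597125 / 294655781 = 2.47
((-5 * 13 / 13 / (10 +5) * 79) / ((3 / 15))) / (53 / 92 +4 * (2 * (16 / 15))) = -181700 / 12571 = -14.45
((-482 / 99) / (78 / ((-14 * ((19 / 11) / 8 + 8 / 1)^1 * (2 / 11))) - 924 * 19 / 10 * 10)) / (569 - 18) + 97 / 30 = 13062017408651 / 4039798569840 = 3.23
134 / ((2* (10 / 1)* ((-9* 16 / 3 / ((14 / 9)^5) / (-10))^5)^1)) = 28752511205595407473302080000 / 174449211009120179071170507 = 164.82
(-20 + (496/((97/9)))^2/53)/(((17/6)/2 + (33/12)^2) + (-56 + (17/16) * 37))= -238890144/92255245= -2.59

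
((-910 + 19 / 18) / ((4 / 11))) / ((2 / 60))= -899855 / 12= -74987.92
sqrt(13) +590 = 593.61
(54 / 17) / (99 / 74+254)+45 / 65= 2942883 / 4175795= 0.70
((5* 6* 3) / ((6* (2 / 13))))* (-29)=-5655 / 2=-2827.50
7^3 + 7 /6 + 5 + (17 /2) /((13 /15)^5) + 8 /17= 6949900192 /18935943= 367.02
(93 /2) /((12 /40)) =155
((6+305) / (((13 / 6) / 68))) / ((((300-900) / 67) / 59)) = -20899511 / 325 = -64306.19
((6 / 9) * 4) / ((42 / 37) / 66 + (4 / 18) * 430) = 9768 / 350083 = 0.03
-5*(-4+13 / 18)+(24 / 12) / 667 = 196801 / 12006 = 16.39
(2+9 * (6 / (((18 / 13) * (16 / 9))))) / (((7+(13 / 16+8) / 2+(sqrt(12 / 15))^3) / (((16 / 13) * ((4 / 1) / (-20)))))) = -111836000 / 215638657+3137536 * sqrt(5) / 215638657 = -0.49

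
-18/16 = -9/8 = -1.12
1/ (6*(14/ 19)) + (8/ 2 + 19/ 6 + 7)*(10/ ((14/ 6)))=5119/ 84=60.94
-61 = -61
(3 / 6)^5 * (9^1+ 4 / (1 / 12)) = 57 / 32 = 1.78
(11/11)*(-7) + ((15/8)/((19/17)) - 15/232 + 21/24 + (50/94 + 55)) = 10570097/207176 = 51.02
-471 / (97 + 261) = -471 / 358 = -1.32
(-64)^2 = 4096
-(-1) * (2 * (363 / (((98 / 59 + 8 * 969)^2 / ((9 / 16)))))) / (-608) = -11372427 / 1017914286582784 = -0.00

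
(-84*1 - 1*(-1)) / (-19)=83 / 19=4.37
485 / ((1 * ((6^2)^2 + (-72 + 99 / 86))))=41710 / 105363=0.40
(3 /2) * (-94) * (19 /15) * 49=-43757 /5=-8751.40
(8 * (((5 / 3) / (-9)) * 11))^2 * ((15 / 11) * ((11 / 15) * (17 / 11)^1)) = 299200 / 729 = 410.43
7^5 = 16807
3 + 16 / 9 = 43 / 9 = 4.78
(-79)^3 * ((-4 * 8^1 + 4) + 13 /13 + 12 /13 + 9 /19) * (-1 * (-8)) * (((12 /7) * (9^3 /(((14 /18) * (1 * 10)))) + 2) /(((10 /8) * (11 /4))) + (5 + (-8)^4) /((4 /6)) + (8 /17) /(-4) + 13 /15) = 2083788812533637008 /3328325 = 626077324940.81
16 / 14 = 8 / 7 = 1.14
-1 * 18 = -18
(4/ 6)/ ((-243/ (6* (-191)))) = 764/ 243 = 3.14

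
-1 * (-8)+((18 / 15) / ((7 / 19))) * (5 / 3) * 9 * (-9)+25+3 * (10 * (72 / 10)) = -1335 / 7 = -190.71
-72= -72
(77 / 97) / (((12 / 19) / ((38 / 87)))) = 27797 / 50634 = 0.55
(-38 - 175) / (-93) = 71 / 31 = 2.29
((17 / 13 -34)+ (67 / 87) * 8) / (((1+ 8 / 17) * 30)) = -510119 / 848250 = -0.60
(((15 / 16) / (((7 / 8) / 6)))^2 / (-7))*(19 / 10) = -7695 / 686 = -11.22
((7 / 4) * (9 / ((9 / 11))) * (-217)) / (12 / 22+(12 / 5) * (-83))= 918995 / 43704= 21.03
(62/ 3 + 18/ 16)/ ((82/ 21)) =3661/ 656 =5.58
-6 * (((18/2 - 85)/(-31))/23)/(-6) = 76/713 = 0.11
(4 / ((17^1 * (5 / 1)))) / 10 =2 / 425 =0.00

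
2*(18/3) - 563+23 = -528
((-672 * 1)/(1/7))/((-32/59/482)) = 4180386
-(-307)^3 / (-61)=-28934443 / 61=-474335.13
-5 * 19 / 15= -6.33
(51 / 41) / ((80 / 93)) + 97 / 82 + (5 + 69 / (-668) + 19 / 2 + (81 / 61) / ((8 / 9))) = 618799471 / 33413360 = 18.52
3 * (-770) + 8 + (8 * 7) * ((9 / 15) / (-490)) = -402862 / 175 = -2302.07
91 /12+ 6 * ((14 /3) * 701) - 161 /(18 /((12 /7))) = 78481 /4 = 19620.25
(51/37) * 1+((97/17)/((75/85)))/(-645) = 489836/357975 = 1.37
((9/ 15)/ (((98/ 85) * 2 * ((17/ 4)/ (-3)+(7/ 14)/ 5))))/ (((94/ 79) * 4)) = -765/ 18424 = -0.04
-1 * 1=-1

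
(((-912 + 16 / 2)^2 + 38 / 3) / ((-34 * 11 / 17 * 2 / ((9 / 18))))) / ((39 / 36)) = -1225843 / 143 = -8572.33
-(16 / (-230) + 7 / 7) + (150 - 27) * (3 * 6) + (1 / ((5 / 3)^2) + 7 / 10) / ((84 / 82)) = 106941239 / 48300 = 2214.10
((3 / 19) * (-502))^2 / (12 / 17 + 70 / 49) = 2943.45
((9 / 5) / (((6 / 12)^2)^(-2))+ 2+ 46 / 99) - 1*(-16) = 147131 / 7920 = 18.58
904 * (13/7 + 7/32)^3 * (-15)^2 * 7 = 2556347090625/200704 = 12736901.56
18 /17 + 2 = 52 /17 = 3.06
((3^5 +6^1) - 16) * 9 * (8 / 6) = 2796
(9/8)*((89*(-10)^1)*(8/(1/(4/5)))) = -6408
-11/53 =-0.21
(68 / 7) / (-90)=-34 / 315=-0.11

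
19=19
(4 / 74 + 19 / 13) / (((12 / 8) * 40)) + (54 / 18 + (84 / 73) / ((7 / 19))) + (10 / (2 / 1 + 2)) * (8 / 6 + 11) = 36.98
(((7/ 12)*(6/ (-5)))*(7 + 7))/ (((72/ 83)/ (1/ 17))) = -4067/ 6120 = -0.66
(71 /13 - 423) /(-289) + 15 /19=159487 /71383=2.23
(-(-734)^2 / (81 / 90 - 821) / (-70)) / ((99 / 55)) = -2693780 / 516663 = -5.21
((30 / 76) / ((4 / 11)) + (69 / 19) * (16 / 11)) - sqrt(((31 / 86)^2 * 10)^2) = 15669323 / 3091528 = 5.07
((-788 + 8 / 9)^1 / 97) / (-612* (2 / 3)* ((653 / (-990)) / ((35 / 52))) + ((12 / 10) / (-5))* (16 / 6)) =-3409175 / 167711448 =-0.02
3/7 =0.43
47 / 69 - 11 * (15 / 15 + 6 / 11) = -1126 / 69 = -16.32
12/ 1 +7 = 19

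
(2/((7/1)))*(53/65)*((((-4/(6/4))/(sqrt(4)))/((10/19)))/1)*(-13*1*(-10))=-8056/105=-76.72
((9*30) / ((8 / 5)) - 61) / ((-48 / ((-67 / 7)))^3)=129628853 / 151732224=0.85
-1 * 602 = -602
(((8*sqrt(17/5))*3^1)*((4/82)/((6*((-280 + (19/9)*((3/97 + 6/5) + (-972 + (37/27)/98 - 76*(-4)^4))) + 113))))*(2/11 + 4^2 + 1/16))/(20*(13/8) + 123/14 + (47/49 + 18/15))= -269670271815*sqrt(85)/800061418543522916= -0.00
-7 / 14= -1 / 2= -0.50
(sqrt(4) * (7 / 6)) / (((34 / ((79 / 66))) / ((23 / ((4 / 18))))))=8.50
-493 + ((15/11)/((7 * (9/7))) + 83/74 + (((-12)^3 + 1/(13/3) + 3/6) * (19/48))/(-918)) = -228937701071/466285248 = -490.98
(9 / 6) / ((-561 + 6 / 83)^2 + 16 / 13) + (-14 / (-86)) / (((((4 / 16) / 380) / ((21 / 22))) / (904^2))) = 5145324984163325222823 / 26656686426106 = 193021927.10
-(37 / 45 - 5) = 188 / 45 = 4.18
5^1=5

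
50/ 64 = 25/ 32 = 0.78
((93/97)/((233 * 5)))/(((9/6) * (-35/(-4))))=248/3955175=0.00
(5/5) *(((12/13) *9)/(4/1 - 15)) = -108/143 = -0.76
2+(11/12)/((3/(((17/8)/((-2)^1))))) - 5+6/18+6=1733/576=3.01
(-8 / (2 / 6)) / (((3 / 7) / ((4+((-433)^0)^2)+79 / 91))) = -4272 / 13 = -328.62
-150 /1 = -150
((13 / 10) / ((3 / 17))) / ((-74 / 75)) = -1105 / 148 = -7.47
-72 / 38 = -36 / 19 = -1.89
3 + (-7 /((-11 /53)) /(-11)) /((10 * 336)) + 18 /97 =17941579 /5633760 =3.18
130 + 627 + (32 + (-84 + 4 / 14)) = 4937 / 7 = 705.29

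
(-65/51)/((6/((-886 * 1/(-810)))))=-5759/24786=-0.23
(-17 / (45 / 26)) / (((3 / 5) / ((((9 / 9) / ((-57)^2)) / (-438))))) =221 / 19211337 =0.00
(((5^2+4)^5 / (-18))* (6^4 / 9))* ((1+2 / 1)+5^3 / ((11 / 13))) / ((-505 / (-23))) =-6257377247728 / 5555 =-1126440548.65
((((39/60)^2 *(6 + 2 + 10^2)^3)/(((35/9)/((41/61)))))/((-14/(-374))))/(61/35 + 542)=918133769124/203155925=4519.36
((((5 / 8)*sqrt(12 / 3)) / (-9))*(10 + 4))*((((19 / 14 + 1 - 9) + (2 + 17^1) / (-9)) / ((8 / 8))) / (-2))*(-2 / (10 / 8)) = 1103 / 81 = 13.62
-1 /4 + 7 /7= 3 /4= 0.75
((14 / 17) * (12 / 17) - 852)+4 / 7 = -1721264 / 2023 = -850.85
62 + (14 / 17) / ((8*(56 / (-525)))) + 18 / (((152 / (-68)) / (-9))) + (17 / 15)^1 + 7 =21960167 / 155040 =141.64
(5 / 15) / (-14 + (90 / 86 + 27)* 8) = 43 / 27138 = 0.00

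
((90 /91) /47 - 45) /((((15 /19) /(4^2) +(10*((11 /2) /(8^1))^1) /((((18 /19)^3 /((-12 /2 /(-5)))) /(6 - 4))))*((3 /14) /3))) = -3552781500 /109764317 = -32.37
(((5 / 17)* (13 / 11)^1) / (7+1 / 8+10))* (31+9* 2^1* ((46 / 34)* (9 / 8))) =46930 / 39593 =1.19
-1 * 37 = -37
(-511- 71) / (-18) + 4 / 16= 391 / 12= 32.58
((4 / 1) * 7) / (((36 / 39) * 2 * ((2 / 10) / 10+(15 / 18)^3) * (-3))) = -27300 / 3233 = -8.44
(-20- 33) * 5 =-265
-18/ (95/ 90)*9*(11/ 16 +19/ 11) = -309825/ 836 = -370.60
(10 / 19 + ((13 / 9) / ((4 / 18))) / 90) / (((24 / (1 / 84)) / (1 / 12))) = 2047 / 82736640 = 0.00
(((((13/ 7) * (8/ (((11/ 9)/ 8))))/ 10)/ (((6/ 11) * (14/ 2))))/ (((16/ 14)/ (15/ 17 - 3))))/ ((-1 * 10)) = 1404/ 2975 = 0.47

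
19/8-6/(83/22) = 521/664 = 0.78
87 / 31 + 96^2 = 9218.81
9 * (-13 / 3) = -39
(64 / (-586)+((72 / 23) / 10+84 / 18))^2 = 242392767556 / 10218177225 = 23.72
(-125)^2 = 15625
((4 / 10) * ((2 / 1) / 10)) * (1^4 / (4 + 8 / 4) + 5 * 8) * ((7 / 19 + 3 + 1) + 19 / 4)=55671 / 1900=29.30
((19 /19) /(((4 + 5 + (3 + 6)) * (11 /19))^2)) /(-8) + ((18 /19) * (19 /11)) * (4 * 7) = 14369687 /313632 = 45.82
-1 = -1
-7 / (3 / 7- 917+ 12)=49 / 6332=0.01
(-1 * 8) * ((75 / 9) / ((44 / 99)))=-150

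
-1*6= -6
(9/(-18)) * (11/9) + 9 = 151/18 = 8.39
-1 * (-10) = 10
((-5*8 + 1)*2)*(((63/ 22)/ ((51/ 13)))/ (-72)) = 1183/ 1496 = 0.79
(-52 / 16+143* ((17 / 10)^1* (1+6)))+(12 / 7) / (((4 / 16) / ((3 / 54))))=713509 / 420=1698.83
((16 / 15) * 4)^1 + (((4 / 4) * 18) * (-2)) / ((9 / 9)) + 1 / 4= -1889 / 60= -31.48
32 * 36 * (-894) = -1029888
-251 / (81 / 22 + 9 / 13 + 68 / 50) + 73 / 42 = -10340339 / 245994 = -42.03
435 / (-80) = -87 / 16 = -5.44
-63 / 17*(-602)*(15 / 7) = 81270 / 17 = 4780.59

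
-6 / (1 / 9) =-54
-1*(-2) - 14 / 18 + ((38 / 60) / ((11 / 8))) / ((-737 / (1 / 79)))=35224687 / 28820385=1.22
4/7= 0.57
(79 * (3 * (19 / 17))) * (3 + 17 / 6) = 52535 / 34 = 1545.15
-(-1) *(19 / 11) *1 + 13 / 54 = 1169 / 594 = 1.97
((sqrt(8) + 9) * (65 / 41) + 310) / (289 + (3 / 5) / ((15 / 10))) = 650 * sqrt(2) / 59327 + 66475 / 59327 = 1.14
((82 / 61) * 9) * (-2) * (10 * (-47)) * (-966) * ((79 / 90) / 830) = -294114156 / 25315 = -11618.18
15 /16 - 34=-529 /16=-33.06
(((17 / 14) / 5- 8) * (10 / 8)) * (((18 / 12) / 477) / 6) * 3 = -181 / 11872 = -0.02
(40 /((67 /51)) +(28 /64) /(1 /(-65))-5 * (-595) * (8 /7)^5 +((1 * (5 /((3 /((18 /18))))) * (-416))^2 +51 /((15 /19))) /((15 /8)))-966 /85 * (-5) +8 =7746510843382769 /29535181200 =262280.80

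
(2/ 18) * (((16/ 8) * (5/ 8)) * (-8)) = -10/ 9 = -1.11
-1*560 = -560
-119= -119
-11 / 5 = -2.20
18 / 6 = 3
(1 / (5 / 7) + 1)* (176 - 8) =2016 / 5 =403.20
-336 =-336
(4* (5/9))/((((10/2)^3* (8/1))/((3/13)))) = 1/1950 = 0.00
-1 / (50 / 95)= -19 / 10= -1.90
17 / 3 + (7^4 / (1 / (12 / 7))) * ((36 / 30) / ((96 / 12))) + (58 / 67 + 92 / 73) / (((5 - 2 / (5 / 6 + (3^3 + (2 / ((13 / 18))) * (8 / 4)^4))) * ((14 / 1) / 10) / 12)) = 626.73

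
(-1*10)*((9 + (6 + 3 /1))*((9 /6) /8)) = -135 /4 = -33.75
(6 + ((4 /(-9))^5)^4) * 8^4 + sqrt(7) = sqrt(7) + 298786790825382709583872 /12157665459056928801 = 24578.65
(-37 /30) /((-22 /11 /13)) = 481 /60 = 8.02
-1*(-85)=85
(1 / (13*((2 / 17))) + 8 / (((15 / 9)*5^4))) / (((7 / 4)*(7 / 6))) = 644988 / 1990625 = 0.32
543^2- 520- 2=294327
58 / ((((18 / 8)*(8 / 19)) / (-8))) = -4408 / 9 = -489.78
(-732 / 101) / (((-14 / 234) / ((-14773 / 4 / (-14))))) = 316304703 / 9898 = 31956.43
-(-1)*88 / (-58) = -44 / 29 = -1.52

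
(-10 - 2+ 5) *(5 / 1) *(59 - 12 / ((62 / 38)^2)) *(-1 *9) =16495605 / 961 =17165.04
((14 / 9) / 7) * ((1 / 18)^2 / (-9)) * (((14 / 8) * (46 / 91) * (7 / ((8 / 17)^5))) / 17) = -13446881 / 11179524096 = -0.00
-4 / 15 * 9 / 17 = -0.14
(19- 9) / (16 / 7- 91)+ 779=483689 / 621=778.89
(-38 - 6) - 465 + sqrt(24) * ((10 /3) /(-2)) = -509 - 10 * sqrt(6) /3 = -517.16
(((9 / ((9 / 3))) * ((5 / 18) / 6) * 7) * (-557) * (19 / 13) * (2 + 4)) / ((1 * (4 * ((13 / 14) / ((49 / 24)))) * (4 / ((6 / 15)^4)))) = -25409783 / 1521000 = -16.71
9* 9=81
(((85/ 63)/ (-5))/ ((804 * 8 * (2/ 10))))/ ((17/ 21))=-5/ 19296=-0.00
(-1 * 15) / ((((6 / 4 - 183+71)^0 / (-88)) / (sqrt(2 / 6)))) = 440 * sqrt(3) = 762.10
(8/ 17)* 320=150.59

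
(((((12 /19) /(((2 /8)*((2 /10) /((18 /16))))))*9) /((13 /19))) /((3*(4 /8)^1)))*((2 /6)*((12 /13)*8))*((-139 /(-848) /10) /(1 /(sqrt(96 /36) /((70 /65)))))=15012*sqrt(6) /4823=7.62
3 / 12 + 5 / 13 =33 / 52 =0.63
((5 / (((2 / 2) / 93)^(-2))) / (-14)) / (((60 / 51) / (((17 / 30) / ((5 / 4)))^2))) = -4913 / 681108750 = -0.00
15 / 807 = 5 / 269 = 0.02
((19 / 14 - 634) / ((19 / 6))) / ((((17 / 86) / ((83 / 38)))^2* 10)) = -19909120443 / 8162210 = -2439.18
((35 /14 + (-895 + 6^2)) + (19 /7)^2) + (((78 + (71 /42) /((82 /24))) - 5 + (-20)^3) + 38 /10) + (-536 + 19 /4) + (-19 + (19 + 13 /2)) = -373536901 /40180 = -9296.59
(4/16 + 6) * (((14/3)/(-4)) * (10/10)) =-175/24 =-7.29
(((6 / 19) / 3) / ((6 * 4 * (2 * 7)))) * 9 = 3 / 1064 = 0.00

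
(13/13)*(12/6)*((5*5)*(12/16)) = 75/2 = 37.50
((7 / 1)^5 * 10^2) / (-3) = -1680700 / 3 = -560233.33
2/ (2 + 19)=2/ 21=0.10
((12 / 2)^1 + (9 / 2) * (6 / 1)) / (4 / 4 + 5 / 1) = 5.50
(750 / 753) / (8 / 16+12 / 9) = 1500 / 2761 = 0.54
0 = 0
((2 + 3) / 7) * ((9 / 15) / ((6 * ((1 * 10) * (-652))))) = -1 / 91280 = -0.00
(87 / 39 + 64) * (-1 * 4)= -3444 / 13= -264.92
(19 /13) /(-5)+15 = 956 /65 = 14.71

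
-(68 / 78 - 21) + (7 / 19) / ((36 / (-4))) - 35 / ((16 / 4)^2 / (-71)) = 175.40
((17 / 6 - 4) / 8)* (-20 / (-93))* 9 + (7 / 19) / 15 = -9107 / 35340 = -0.26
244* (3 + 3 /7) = 5856 /7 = 836.57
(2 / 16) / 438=0.00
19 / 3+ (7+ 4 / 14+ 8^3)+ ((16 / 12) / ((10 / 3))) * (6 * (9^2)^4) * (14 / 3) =50622999086 / 105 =482123800.82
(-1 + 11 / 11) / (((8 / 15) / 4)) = 0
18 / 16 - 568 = -4535 / 8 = -566.88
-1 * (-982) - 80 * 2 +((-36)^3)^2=2176783158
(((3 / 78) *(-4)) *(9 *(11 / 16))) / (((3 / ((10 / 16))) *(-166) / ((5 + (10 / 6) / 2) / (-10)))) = -385 / 552448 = -0.00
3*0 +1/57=1/57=0.02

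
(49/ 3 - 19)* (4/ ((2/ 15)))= -80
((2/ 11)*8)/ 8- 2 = -20/ 11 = -1.82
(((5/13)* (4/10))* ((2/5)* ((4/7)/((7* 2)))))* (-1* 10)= -16/637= -0.03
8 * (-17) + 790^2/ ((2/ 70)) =21843364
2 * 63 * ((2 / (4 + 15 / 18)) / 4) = 378 / 29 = 13.03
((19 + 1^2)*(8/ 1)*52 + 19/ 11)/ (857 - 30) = 91539/ 9097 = 10.06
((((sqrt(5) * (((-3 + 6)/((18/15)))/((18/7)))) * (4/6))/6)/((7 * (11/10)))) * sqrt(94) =25 * sqrt(470)/1782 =0.30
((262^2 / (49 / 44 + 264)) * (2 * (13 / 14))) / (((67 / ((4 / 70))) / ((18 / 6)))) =235586208 / 191480975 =1.23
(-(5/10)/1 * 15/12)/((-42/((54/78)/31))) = 15/45136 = 0.00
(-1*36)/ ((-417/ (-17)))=-204/ 139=-1.47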